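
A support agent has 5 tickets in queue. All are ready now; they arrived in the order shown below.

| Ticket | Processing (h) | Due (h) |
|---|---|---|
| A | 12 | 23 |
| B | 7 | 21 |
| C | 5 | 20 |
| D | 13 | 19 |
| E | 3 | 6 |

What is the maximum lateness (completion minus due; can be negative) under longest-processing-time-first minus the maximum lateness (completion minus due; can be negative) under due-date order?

LPT (decreasing processing time): D A B C E.
D: 0→13, due 19, lateness -6
A: 13→25, due 23, lateness 2
B: 25→32, due 21, lateness 11
C: 32→37, due 20, lateness 17
E: 37→40, due 6, lateness 34
Maximum = 34.
EDD (increasing due date): E D C B A.
E: 0→3, due 6, lateness -3
D: 3→16, due 19, lateness -3
C: 16→21, due 20, lateness 1
B: 21→28, due 21, lateness 7
A: 28→40, due 23, lateness 17
Maximum = 17.
Difference = 34 − 17 = 17.

17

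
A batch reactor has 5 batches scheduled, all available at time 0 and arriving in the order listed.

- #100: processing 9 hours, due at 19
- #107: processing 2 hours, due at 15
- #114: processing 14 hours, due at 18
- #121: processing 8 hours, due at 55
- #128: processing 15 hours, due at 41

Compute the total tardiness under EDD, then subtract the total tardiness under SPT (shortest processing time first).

-16

EDD (increasing due date): #107 #114 #100 #128 #121.
#107: 0→2, due 15, tardiness 0
#114: 2→16, due 18, tardiness 0
#100: 16→25, due 19, tardiness 6
#128: 25→40, due 41, tardiness 0
#121: 40→48, due 55, tardiness 0
Sum = 0+0+6+0+0 = 6.
SPT (increasing processing time): #107 #121 #100 #114 #128.
#107: 0→2, due 15, tardiness 0
#121: 2→10, due 55, tardiness 0
#100: 10→19, due 19, tardiness 0
#114: 19→33, due 18, tardiness 15
#128: 33→48, due 41, tardiness 7
Sum = 0+0+0+15+7 = 22.
Difference = 6 − 22 = -16.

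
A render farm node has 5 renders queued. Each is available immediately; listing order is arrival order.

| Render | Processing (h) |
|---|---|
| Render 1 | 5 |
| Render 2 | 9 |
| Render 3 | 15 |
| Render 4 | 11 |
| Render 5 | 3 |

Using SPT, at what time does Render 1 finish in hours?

SPT (increasing processing time): Render 5 Render 1 Render 2 Render 4 Render 3.
Render 5: 0→3
Render 1: 3→8

8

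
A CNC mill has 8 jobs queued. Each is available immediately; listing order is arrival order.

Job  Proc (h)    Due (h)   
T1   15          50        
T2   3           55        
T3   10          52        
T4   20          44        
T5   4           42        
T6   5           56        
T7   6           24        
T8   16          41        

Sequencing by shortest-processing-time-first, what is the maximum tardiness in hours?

35

SPT (increasing processing time): T2 T5 T6 T7 T3 T1 T8 T4.
T2: 0→3, due 55, tardiness 0
T5: 3→7, due 42, tardiness 0
T6: 7→12, due 56, tardiness 0
T7: 12→18, due 24, tardiness 0
T3: 18→28, due 52, tardiness 0
T1: 28→43, due 50, tardiness 0
T8: 43→59, due 41, tardiness 18
T4: 59→79, due 44, tardiness 35
Maximum = 35.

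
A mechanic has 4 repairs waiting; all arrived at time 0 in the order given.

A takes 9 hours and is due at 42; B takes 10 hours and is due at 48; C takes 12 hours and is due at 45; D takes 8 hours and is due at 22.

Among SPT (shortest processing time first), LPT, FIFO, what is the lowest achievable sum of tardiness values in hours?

SPT (increasing processing time): D A B C.
D: 0→8, due 22, tardiness 0
A: 8→17, due 42, tardiness 0
B: 17→27, due 48, tardiness 0
C: 27→39, due 45, tardiness 0
Sum = 0+0+0+0 = 0.
LPT (decreasing processing time): C B A D.
C: 0→12, due 45, tardiness 0
B: 12→22, due 48, tardiness 0
A: 22→31, due 42, tardiness 0
D: 31→39, due 22, tardiness 17
Sum = 0+0+0+17 = 17.
FIFO (arrival order): A B C D.
A: 0→9, due 42, tardiness 0
B: 9→19, due 48, tardiness 0
C: 19→31, due 45, tardiness 0
D: 31→39, due 22, tardiness 17
Sum = 0+0+0+17 = 17.
SPT 0, LPT 17, FIFO 17 → minimum 0.

0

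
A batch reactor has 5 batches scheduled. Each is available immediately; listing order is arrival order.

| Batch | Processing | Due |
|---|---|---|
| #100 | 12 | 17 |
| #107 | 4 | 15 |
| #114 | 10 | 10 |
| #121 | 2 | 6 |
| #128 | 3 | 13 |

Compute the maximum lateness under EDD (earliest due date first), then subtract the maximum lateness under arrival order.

EDD (increasing due date): #121 #114 #128 #107 #100.
#121: 0→2, due 6, lateness -4
#114: 2→12, due 10, lateness 2
#128: 12→15, due 13, lateness 2
#107: 15→19, due 15, lateness 4
#100: 19→31, due 17, lateness 14
Maximum = 14.
FIFO (arrival order): #100 #107 #114 #121 #128.
#100: 0→12, due 17, lateness -5
#107: 12→16, due 15, lateness 1
#114: 16→26, due 10, lateness 16
#121: 26→28, due 6, lateness 22
#128: 28→31, due 13, lateness 18
Maximum = 22.
Difference = 14 − 22 = -8.

-8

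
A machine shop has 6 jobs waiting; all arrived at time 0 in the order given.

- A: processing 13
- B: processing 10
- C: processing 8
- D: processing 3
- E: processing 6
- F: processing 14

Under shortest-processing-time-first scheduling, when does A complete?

40

SPT (increasing processing time): D E C B A F.
D: 0→3
E: 3→9
C: 9→17
B: 17→27
A: 27→40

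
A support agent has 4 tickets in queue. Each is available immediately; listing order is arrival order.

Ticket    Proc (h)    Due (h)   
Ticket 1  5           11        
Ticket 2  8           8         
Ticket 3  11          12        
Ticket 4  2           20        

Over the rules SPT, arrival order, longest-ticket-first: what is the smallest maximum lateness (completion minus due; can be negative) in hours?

SPT (increasing processing time): Ticket 4 Ticket 1 Ticket 2 Ticket 3.
Ticket 4: 0→2, due 20, lateness -18
Ticket 1: 2→7, due 11, lateness -4
Ticket 2: 7→15, due 8, lateness 7
Ticket 3: 15→26, due 12, lateness 14
Maximum = 14.
FIFO (arrival order): Ticket 1 Ticket 2 Ticket 3 Ticket 4.
Ticket 1: 0→5, due 11, lateness -6
Ticket 2: 5→13, due 8, lateness 5
Ticket 3: 13→24, due 12, lateness 12
Ticket 4: 24→26, due 20, lateness 6
Maximum = 12.
LPT (decreasing processing time): Ticket 3 Ticket 2 Ticket 1 Ticket 4.
Ticket 3: 0→11, due 12, lateness -1
Ticket 2: 11→19, due 8, lateness 11
Ticket 1: 19→24, due 11, lateness 13
Ticket 4: 24→26, due 20, lateness 6
Maximum = 13.
SPT 14, FIFO 12, LPT 13 → minimum 12.

12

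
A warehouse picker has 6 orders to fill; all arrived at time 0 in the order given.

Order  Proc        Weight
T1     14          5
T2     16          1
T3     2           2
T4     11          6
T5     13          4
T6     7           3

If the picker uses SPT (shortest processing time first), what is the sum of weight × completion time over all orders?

581

SPT (increasing processing time): T3 T6 T4 T5 T1 T2.
T3: finishes 2, weight 2, w·C = 4
T6: finishes 9, weight 3, w·C = 27
T4: finishes 20, weight 6, w·C = 120
T5: finishes 33, weight 4, w·C = 132
T1: finishes 47, weight 5, w·C = 235
T2: finishes 63, weight 1, w·C = 63
Sum = 4+27+120+132+235+63 = 581.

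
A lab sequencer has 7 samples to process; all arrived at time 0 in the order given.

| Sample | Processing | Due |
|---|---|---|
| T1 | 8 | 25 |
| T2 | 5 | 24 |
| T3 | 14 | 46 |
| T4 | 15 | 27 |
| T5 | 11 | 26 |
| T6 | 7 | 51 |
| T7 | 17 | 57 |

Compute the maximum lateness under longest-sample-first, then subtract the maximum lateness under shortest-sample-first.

20

LPT (decreasing processing time): T7 T4 T3 T5 T1 T6 T2.
T7: 0→17, due 57, lateness -40
T4: 17→32, due 27, lateness 5
T3: 32→46, due 46, lateness 0
T5: 46→57, due 26, lateness 31
T1: 57→65, due 25, lateness 40
T6: 65→72, due 51, lateness 21
T2: 72→77, due 24, lateness 53
Maximum = 53.
SPT (increasing processing time): T2 T6 T1 T5 T3 T4 T7.
T2: 0→5, due 24, lateness -19
T6: 5→12, due 51, lateness -39
T1: 12→20, due 25, lateness -5
T5: 20→31, due 26, lateness 5
T3: 31→45, due 46, lateness -1
T4: 45→60, due 27, lateness 33
T7: 60→77, due 57, lateness 20
Maximum = 33.
Difference = 53 − 33 = 20.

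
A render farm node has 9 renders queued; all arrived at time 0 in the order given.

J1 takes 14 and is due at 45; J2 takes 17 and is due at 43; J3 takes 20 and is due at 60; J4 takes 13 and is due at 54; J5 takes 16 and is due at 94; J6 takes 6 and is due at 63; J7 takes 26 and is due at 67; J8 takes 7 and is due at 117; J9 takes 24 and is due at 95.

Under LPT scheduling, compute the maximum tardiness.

LPT (decreasing processing time): J7 J9 J3 J2 J5 J1 J4 J8 J6.
J7: 0→26, due 67, tardiness 0
J9: 26→50, due 95, tardiness 0
J3: 50→70, due 60, tardiness 10
J2: 70→87, due 43, tardiness 44
J5: 87→103, due 94, tardiness 9
J1: 103→117, due 45, tardiness 72
J4: 117→130, due 54, tardiness 76
J8: 130→137, due 117, tardiness 20
J6: 137→143, due 63, tardiness 80
Maximum = 80.

80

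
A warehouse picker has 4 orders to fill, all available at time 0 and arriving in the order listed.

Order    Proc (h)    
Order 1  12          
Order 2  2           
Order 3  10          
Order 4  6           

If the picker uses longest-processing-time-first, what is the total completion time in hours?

92

LPT (decreasing processing time): Order 1 Order 3 Order 4 Order 2.
Order 1: 0→12
Order 3: 12→22
Order 4: 22→28
Order 2: 28→30
Sum = 12+22+28+30 = 92.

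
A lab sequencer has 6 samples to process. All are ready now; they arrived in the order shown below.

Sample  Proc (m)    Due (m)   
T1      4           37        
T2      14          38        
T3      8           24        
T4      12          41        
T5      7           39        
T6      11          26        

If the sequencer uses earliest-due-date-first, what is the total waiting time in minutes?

131

EDD (increasing due date): T3 T6 T1 T2 T5 T4.
T3: waits 0, runs 0→8
T6: waits 8, runs 8→19
T1: waits 19, runs 19→23
T2: waits 23, runs 23→37
T5: waits 37, runs 37→44
T4: waits 44, runs 44→56
Sum = 0+8+19+23+37+44 = 131.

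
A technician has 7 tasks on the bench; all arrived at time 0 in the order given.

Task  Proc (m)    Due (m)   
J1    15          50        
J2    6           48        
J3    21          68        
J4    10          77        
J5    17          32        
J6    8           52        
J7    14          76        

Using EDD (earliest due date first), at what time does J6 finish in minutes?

46

EDD (increasing due date): J5 J2 J1 J6 J3 J7 J4.
J5: 0→17
J2: 17→23
J1: 23→38
J6: 38→46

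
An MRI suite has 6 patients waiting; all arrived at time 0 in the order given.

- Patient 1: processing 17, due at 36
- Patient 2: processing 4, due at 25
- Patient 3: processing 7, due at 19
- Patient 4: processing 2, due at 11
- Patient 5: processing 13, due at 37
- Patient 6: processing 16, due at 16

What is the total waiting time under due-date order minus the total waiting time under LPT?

EDD (increasing due date): Patient 4 Patient 6 Patient 3 Patient 2 Patient 1 Patient 5.
Patient 4: waits 0, runs 0→2
Patient 6: waits 2, runs 2→18
Patient 3: waits 18, runs 18→25
Patient 2: waits 25, runs 25→29
Patient 1: waits 29, runs 29→46
Patient 5: waits 46, runs 46→59
Sum = 0+2+18+25+29+46 = 120.
LPT (decreasing processing time): Patient 1 Patient 6 Patient 5 Patient 3 Patient 2 Patient 4.
Patient 1: waits 0, runs 0→17
Patient 6: waits 17, runs 17→33
Patient 5: waits 33, runs 33→46
Patient 3: waits 46, runs 46→53
Patient 2: waits 53, runs 53→57
Patient 4: waits 57, runs 57→59
Sum = 0+17+33+46+53+57 = 206.
Difference = 120 − 206 = -86.

-86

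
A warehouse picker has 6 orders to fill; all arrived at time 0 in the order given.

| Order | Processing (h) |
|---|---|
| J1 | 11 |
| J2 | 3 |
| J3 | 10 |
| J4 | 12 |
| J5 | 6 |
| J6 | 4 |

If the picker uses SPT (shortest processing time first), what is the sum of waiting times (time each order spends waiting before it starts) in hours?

SPT (increasing processing time): J2 J6 J5 J3 J1 J4.
J2: waits 0, runs 0→3
J6: waits 3, runs 3→7
J5: waits 7, runs 7→13
J3: waits 13, runs 13→23
J1: waits 23, runs 23→34
J4: waits 34, runs 34→46
Sum = 0+3+7+13+23+34 = 80.

80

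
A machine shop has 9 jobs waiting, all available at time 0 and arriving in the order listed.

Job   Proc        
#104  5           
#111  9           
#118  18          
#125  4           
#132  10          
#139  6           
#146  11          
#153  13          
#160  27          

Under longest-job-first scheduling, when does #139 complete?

LPT (decreasing processing time): #160 #118 #153 #146 #132 #111 #139 #104 #125.
#160: 0→27
#118: 27→45
#153: 45→58
#146: 58→69
#132: 69→79
#111: 79→88
#139: 88→94

94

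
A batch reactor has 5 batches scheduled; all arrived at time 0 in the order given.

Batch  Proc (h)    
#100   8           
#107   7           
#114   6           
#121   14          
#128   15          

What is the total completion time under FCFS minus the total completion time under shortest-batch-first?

FIFO (arrival order): #100 #107 #114 #121 #128.
#100: 0→8
#107: 8→15
#114: 15→21
#121: 21→35
#128: 35→50
Sum = 8+15+21+35+50 = 129.
SPT (increasing processing time): #114 #107 #100 #121 #128.
#114: 0→6
#107: 6→13
#100: 13→21
#121: 21→35
#128: 35→50
Sum = 6+13+21+35+50 = 125.
Difference = 129 − 125 = 4.

4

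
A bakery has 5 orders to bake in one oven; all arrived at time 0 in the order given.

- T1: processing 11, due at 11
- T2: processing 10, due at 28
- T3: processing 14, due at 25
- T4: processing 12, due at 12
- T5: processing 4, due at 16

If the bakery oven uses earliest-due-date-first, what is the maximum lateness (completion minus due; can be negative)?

EDD (increasing due date): T1 T4 T5 T3 T2.
T1: 0→11, due 11, lateness 0
T4: 11→23, due 12, lateness 11
T5: 23→27, due 16, lateness 11
T3: 27→41, due 25, lateness 16
T2: 41→51, due 28, lateness 23
Maximum = 23.

23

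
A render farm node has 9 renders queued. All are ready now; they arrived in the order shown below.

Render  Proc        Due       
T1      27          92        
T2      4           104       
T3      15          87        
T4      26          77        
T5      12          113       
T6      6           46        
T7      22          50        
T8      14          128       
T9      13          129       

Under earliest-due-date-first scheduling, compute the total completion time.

EDD (increasing due date): T6 T7 T4 T3 T1 T2 T5 T8 T9.
T6: 0→6
T7: 6→28
T4: 28→54
T3: 54→69
T1: 69→96
T2: 96→100
T5: 100→112
T8: 112→126
T9: 126→139
Sum = 6+28+54+69+96+100+112+126+139 = 730.

730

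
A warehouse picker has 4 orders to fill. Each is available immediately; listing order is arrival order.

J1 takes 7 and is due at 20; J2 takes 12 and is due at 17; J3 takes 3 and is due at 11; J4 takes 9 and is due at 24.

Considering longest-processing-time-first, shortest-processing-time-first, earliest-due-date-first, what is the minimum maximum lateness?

7

LPT (decreasing processing time): J2 J4 J1 J3.
J2: 0→12, due 17, lateness -5
J4: 12→21, due 24, lateness -3
J1: 21→28, due 20, lateness 8
J3: 28→31, due 11, lateness 20
Maximum = 20.
SPT (increasing processing time): J3 J1 J4 J2.
J3: 0→3, due 11, lateness -8
J1: 3→10, due 20, lateness -10
J4: 10→19, due 24, lateness -5
J2: 19→31, due 17, lateness 14
Maximum = 14.
EDD (increasing due date): J3 J2 J1 J4.
J3: 0→3, due 11, lateness -8
J2: 3→15, due 17, lateness -2
J1: 15→22, due 20, lateness 2
J4: 22→31, due 24, lateness 7
Maximum = 7.
LPT 20, SPT 14, EDD 7 → minimum 7.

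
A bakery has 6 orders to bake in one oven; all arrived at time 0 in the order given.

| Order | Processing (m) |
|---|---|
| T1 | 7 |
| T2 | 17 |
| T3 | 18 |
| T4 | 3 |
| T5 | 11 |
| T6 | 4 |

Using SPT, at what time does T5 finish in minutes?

SPT (increasing processing time): T4 T6 T1 T5 T2 T3.
T4: 0→3
T6: 3→7
T1: 7→14
T5: 14→25

25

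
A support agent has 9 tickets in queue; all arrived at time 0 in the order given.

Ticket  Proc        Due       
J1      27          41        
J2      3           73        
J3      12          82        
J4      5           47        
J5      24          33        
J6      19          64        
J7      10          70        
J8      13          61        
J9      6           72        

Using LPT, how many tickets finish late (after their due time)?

LPT (decreasing processing time): J1 J5 J6 J8 J3 J7 J9 J4 J2.
J1: 0→27, due 41, tardiness 0
J5: 27→51, due 33, tardiness 18
J6: 51→70, due 64, tardiness 6
J8: 70→83, due 61, tardiness 22
J3: 83→95, due 82, tardiness 13
J7: 95→105, due 70, tardiness 35
J9: 105→111, due 72, tardiness 39
J4: 111→116, due 47, tardiness 69
J2: 116→119, due 73, tardiness 46
Late tickets: 8.

8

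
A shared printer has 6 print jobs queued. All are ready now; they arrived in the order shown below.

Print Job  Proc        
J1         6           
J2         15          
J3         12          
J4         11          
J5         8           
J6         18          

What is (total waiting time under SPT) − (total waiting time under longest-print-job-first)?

SPT (increasing processing time): J1 J5 J4 J3 J2 J6.
J1: waits 0, runs 0→6
J5: waits 6, runs 6→14
J4: waits 14, runs 14→25
J3: waits 25, runs 25→37
J2: waits 37, runs 37→52
J6: waits 52, runs 52→70
Sum = 0+6+14+25+37+52 = 134.
LPT (decreasing processing time): J6 J2 J3 J4 J5 J1.
J6: waits 0, runs 0→18
J2: waits 18, runs 18→33
J3: waits 33, runs 33→45
J4: waits 45, runs 45→56
J5: waits 56, runs 56→64
J1: waits 64, runs 64→70
Sum = 0+18+33+45+56+64 = 216.
Difference = 134 − 216 = -82.

-82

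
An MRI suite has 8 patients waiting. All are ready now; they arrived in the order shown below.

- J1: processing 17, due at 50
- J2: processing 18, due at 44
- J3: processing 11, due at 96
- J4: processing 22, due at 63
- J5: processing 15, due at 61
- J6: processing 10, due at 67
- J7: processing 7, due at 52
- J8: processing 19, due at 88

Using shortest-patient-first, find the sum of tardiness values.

109

SPT (increasing processing time): J7 J6 J3 J5 J1 J2 J8 J4.
J7: 0→7, due 52, tardiness 0
J6: 7→17, due 67, tardiness 0
J3: 17→28, due 96, tardiness 0
J5: 28→43, due 61, tardiness 0
J1: 43→60, due 50, tardiness 10
J2: 60→78, due 44, tardiness 34
J8: 78→97, due 88, tardiness 9
J4: 97→119, due 63, tardiness 56
Sum = 0+0+0+0+10+34+9+56 = 109.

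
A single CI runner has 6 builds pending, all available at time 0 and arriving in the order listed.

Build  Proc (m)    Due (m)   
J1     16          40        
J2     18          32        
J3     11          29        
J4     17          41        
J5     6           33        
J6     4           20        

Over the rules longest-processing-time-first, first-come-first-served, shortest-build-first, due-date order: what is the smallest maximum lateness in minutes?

31

LPT (decreasing processing time): J2 J4 J1 J3 J5 J6.
J2: 0→18, due 32, lateness -14
J4: 18→35, due 41, lateness -6
J1: 35→51, due 40, lateness 11
J3: 51→62, due 29, lateness 33
J5: 62→68, due 33, lateness 35
J6: 68→72, due 20, lateness 52
Maximum = 52.
FIFO (arrival order): J1 J2 J3 J4 J5 J6.
J1: 0→16, due 40, lateness -24
J2: 16→34, due 32, lateness 2
J3: 34→45, due 29, lateness 16
J4: 45→62, due 41, lateness 21
J5: 62→68, due 33, lateness 35
J6: 68→72, due 20, lateness 52
Maximum = 52.
SPT (increasing processing time): J6 J5 J3 J1 J4 J2.
J6: 0→4, due 20, lateness -16
J5: 4→10, due 33, lateness -23
J3: 10→21, due 29, lateness -8
J1: 21→37, due 40, lateness -3
J4: 37→54, due 41, lateness 13
J2: 54→72, due 32, lateness 40
Maximum = 40.
EDD (increasing due date): J6 J3 J2 J5 J1 J4.
J6: 0→4, due 20, lateness -16
J3: 4→15, due 29, lateness -14
J2: 15→33, due 32, lateness 1
J5: 33→39, due 33, lateness 6
J1: 39→55, due 40, lateness 15
J4: 55→72, due 41, lateness 31
Maximum = 31.
LPT 52, FIFO 52, SPT 40, EDD 31 → minimum 31.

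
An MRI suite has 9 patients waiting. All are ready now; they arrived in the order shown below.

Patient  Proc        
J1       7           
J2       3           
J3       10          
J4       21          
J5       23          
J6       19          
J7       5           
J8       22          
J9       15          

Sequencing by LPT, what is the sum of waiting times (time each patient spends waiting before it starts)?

668

LPT (decreasing processing time): J5 J8 J4 J6 J9 J3 J1 J7 J2.
J5: waits 0, runs 0→23
J8: waits 23, runs 23→45
J4: waits 45, runs 45→66
J6: waits 66, runs 66→85
J9: waits 85, runs 85→100
J3: waits 100, runs 100→110
J1: waits 110, runs 110→117
J7: waits 117, runs 117→122
J2: waits 122, runs 122→125
Sum = 0+23+45+66+85+100+110+117+122 = 668.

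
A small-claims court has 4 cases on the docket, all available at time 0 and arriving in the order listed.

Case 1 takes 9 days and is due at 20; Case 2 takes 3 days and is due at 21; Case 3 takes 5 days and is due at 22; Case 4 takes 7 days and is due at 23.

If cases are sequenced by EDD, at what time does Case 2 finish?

12

EDD (increasing due date): Case 1 Case 2 Case 3 Case 4.
Case 1: 0→9
Case 2: 9→12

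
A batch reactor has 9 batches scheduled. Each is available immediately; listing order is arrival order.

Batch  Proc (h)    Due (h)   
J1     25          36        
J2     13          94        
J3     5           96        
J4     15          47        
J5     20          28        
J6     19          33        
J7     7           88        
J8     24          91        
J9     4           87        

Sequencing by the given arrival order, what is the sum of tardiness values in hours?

223

FIFO (arrival order): J1 J2 J3 J4 J5 J6 J7 J8 J9.
J1: 0→25, due 36, tardiness 0
J2: 25→38, due 94, tardiness 0
J3: 38→43, due 96, tardiness 0
J4: 43→58, due 47, tardiness 11
J5: 58→78, due 28, tardiness 50
J6: 78→97, due 33, tardiness 64
J7: 97→104, due 88, tardiness 16
J8: 104→128, due 91, tardiness 37
J9: 128→132, due 87, tardiness 45
Sum = 0+0+0+11+50+64+16+37+45 = 223.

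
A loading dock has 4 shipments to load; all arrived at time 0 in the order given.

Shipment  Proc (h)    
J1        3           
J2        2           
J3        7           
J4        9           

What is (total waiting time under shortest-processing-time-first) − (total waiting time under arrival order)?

-1

SPT (increasing processing time): J2 J1 J3 J4.
J2: waits 0, runs 0→2
J1: waits 2, runs 2→5
J3: waits 5, runs 5→12
J4: waits 12, runs 12→21
Sum = 0+2+5+12 = 19.
FIFO (arrival order): J1 J2 J3 J4.
J1: waits 0, runs 0→3
J2: waits 3, runs 3→5
J3: waits 5, runs 5→12
J4: waits 12, runs 12→21
Sum = 0+3+5+12 = 20.
Difference = 19 − 20 = -1.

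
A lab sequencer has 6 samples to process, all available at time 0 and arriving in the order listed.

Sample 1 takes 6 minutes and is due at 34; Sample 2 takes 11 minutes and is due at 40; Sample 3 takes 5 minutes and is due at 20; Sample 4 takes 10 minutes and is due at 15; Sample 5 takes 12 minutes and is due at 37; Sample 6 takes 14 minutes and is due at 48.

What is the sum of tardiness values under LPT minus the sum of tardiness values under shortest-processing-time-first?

LPT (decreasing processing time): Sample 6 Sample 5 Sample 2 Sample 4 Sample 1 Sample 3.
Sample 6: 0→14, due 48, tardiness 0
Sample 5: 14→26, due 37, tardiness 0
Sample 2: 26→37, due 40, tardiness 0
Sample 4: 37→47, due 15, tardiness 32
Sample 1: 47→53, due 34, tardiness 19
Sample 3: 53→58, due 20, tardiness 38
Sum = 0+0+0+32+19+38 = 89.
SPT (increasing processing time): Sample 3 Sample 1 Sample 4 Sample 2 Sample 5 Sample 6.
Sample 3: 0→5, due 20, tardiness 0
Sample 1: 5→11, due 34, tardiness 0
Sample 4: 11→21, due 15, tardiness 6
Sample 2: 21→32, due 40, tardiness 0
Sample 5: 32→44, due 37, tardiness 7
Sample 6: 44→58, due 48, tardiness 10
Sum = 0+0+6+0+7+10 = 23.
Difference = 89 − 23 = 66.

66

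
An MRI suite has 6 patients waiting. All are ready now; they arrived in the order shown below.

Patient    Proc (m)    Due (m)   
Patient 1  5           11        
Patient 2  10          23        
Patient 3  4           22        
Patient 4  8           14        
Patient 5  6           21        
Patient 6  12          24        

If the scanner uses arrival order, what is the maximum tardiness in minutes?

FIFO (arrival order): Patient 1 Patient 2 Patient 3 Patient 4 Patient 5 Patient 6.
Patient 1: 0→5, due 11, tardiness 0
Patient 2: 5→15, due 23, tardiness 0
Patient 3: 15→19, due 22, tardiness 0
Patient 4: 19→27, due 14, tardiness 13
Patient 5: 27→33, due 21, tardiness 12
Patient 6: 33→45, due 24, tardiness 21
Maximum = 21.

21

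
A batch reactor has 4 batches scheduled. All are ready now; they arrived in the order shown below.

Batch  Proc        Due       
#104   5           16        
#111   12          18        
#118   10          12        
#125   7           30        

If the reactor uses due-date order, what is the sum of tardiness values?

EDD (increasing due date): #118 #104 #111 #125.
#118: 0→10, due 12, tardiness 0
#104: 10→15, due 16, tardiness 0
#111: 15→27, due 18, tardiness 9
#125: 27→34, due 30, tardiness 4
Sum = 0+0+9+4 = 13.

13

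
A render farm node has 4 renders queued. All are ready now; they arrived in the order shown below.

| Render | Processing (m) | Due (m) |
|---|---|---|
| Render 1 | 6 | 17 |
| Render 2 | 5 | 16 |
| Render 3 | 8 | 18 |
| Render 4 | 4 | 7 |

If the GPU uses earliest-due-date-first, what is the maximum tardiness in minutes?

5

EDD (increasing due date): Render 4 Render 2 Render 1 Render 3.
Render 4: 0→4, due 7, tardiness 0
Render 2: 4→9, due 16, tardiness 0
Render 1: 9→15, due 17, tardiness 0
Render 3: 15→23, due 18, tardiness 5
Maximum = 5.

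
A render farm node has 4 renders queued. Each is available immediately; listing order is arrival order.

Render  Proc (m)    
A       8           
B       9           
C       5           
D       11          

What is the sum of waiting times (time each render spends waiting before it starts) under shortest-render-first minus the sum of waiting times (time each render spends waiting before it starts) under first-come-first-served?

-7

SPT (increasing processing time): C A B D.
C: waits 0, runs 0→5
A: waits 5, runs 5→13
B: waits 13, runs 13→22
D: waits 22, runs 22→33
Sum = 0+5+13+22 = 40.
FIFO (arrival order): A B C D.
A: waits 0, runs 0→8
B: waits 8, runs 8→17
C: waits 17, runs 17→22
D: waits 22, runs 22→33
Sum = 0+8+17+22 = 47.
Difference = 40 − 47 = -7.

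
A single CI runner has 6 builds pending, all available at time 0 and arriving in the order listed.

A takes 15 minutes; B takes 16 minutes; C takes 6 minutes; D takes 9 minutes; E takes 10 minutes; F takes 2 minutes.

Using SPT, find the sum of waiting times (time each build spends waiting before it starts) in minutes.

SPT (increasing processing time): F C D E A B.
F: waits 0, runs 0→2
C: waits 2, runs 2→8
D: waits 8, runs 8→17
E: waits 17, runs 17→27
A: waits 27, runs 27→42
B: waits 42, runs 42→58
Sum = 0+2+8+17+27+42 = 96.

96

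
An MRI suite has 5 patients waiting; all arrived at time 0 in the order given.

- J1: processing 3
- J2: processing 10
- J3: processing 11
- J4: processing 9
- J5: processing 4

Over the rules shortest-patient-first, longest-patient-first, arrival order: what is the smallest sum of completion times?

SPT (increasing processing time): J1 J5 J4 J2 J3.
J1: 0→3
J5: 3→7
J4: 7→16
J2: 16→26
J3: 26→37
Sum = 3+7+16+26+37 = 89.
LPT (decreasing processing time): J3 J2 J4 J5 J1.
J3: 0→11
J2: 11→21
J4: 21→30
J5: 30→34
J1: 34→37
Sum = 11+21+30+34+37 = 133.
FIFO (arrival order): J1 J2 J3 J4 J5.
J1: 0→3
J2: 3→13
J3: 13→24
J4: 24→33
J5: 33→37
Sum = 3+13+24+33+37 = 110.
SPT 89, LPT 133, FIFO 110 → minimum 89.

89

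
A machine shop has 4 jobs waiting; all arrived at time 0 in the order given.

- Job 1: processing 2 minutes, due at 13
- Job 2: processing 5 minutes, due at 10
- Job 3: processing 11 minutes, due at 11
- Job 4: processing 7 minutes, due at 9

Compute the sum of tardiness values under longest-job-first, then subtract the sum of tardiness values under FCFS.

11

LPT (decreasing processing time): Job 3 Job 4 Job 2 Job 1.
Job 3: 0→11, due 11, tardiness 0
Job 4: 11→18, due 9, tardiness 9
Job 2: 18→23, due 10, tardiness 13
Job 1: 23→25, due 13, tardiness 12
Sum = 0+9+13+12 = 34.
FIFO (arrival order): Job 1 Job 2 Job 3 Job 4.
Job 1: 0→2, due 13, tardiness 0
Job 2: 2→7, due 10, tardiness 0
Job 3: 7→18, due 11, tardiness 7
Job 4: 18→25, due 9, tardiness 16
Sum = 0+0+7+16 = 23.
Difference = 34 − 23 = 11.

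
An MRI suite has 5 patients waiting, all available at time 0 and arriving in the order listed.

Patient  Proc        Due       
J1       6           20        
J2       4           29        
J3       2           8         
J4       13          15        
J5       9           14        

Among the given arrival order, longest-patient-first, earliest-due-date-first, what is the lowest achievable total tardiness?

FIFO (arrival order): J1 J2 J3 J4 J5.
J1: 0→6, due 20, tardiness 0
J2: 6→10, due 29, tardiness 0
J3: 10→12, due 8, tardiness 4
J4: 12→25, due 15, tardiness 10
J5: 25→34, due 14, tardiness 20
Sum = 0+0+4+10+20 = 34.
LPT (decreasing processing time): J4 J5 J1 J2 J3.
J4: 0→13, due 15, tardiness 0
J5: 13→22, due 14, tardiness 8
J1: 22→28, due 20, tardiness 8
J2: 28→32, due 29, tardiness 3
J3: 32→34, due 8, tardiness 26
Sum = 0+8+8+3+26 = 45.
EDD (increasing due date): J3 J5 J4 J1 J2.
J3: 0→2, due 8, tardiness 0
J5: 2→11, due 14, tardiness 0
J4: 11→24, due 15, tardiness 9
J1: 24→30, due 20, tardiness 10
J2: 30→34, due 29, tardiness 5
Sum = 0+0+9+10+5 = 24.
FIFO 34, LPT 45, EDD 24 → minimum 24.

24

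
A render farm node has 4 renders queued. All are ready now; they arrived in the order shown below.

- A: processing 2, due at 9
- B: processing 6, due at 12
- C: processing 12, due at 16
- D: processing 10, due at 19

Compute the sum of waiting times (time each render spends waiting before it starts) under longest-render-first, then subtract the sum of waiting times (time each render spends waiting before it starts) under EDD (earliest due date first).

LPT (decreasing processing time): C D B A.
C: waits 0, runs 0→12
D: waits 12, runs 12→22
B: waits 22, runs 22→28
A: waits 28, runs 28→30
Sum = 0+12+22+28 = 62.
EDD (increasing due date): A B C D.
A: waits 0, runs 0→2
B: waits 2, runs 2→8
C: waits 8, runs 8→20
D: waits 20, runs 20→30
Sum = 0+2+8+20 = 30.
Difference = 62 − 30 = 32.

32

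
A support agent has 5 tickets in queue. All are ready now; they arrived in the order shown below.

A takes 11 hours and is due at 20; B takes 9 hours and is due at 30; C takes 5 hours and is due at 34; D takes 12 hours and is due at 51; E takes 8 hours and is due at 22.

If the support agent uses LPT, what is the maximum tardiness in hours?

LPT (decreasing processing time): D A B E C.
D: 0→12, due 51, tardiness 0
A: 12→23, due 20, tardiness 3
B: 23→32, due 30, tardiness 2
E: 32→40, due 22, tardiness 18
C: 40→45, due 34, tardiness 11
Maximum = 18.

18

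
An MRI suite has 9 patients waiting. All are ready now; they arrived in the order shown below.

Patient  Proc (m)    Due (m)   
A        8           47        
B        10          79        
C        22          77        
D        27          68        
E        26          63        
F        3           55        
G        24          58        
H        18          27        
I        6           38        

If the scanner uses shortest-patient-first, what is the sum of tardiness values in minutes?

SPT (increasing processing time): F I A B H C G E D.
F: 0→3, due 55, tardiness 0
I: 3→9, due 38, tardiness 0
A: 9→17, due 47, tardiness 0
B: 17→27, due 79, tardiness 0
H: 27→45, due 27, tardiness 18
C: 45→67, due 77, tardiness 0
G: 67→91, due 58, tardiness 33
E: 91→117, due 63, tardiness 54
D: 117→144, due 68, tardiness 76
Sum = 0+0+0+0+18+0+33+54+76 = 181.

181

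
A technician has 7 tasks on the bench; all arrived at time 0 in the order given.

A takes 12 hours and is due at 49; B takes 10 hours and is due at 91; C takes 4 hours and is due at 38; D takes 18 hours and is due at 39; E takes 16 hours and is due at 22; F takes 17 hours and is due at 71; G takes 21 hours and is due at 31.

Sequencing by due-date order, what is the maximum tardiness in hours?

22

EDD (increasing due date): E G C D A F B.
E: 0→16, due 22, tardiness 0
G: 16→37, due 31, tardiness 6
C: 37→41, due 38, tardiness 3
D: 41→59, due 39, tardiness 20
A: 59→71, due 49, tardiness 22
F: 71→88, due 71, tardiness 17
B: 88→98, due 91, tardiness 7
Maximum = 22.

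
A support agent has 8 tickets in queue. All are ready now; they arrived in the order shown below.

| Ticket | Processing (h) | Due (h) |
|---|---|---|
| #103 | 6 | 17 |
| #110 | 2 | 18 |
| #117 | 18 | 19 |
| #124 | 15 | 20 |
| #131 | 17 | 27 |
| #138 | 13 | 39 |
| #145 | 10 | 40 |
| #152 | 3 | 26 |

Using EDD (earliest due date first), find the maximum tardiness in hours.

44

EDD (increasing due date): #103 #110 #117 #124 #152 #131 #138 #145.
#103: 0→6, due 17, tardiness 0
#110: 6→8, due 18, tardiness 0
#117: 8→26, due 19, tardiness 7
#124: 26→41, due 20, tardiness 21
#152: 41→44, due 26, tardiness 18
#131: 44→61, due 27, tardiness 34
#138: 61→74, due 39, tardiness 35
#145: 74→84, due 40, tardiness 44
Maximum = 44.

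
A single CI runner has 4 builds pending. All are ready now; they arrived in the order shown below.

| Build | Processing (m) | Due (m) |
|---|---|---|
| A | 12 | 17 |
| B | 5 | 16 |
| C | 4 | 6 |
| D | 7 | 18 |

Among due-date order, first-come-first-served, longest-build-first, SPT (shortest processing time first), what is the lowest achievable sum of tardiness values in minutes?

11

EDD (increasing due date): C B A D.
C: 0→4, due 6, tardiness 0
B: 4→9, due 16, tardiness 0
A: 9→21, due 17, tardiness 4
D: 21→28, due 18, tardiness 10
Sum = 0+0+4+10 = 14.
FIFO (arrival order): A B C D.
A: 0→12, due 17, tardiness 0
B: 12→17, due 16, tardiness 1
C: 17→21, due 6, tardiness 15
D: 21→28, due 18, tardiness 10
Sum = 0+1+15+10 = 26.
LPT (decreasing processing time): A D B C.
A: 0→12, due 17, tardiness 0
D: 12→19, due 18, tardiness 1
B: 19→24, due 16, tardiness 8
C: 24→28, due 6, tardiness 22
Sum = 0+1+8+22 = 31.
SPT (increasing processing time): C B D A.
C: 0→4, due 6, tardiness 0
B: 4→9, due 16, tardiness 0
D: 9→16, due 18, tardiness 0
A: 16→28, due 17, tardiness 11
Sum = 0+0+0+11 = 11.
EDD 14, FIFO 26, LPT 31, SPT 11 → minimum 11.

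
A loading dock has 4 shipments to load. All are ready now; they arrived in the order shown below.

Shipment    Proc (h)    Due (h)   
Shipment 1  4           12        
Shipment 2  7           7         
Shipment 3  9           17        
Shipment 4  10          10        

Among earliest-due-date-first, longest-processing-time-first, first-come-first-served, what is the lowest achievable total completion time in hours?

65

EDD (increasing due date): Shipment 2 Shipment 4 Shipment 1 Shipment 3.
Shipment 2: 0→7
Shipment 4: 7→17
Shipment 1: 17→21
Shipment 3: 21→30
Sum = 7+17+21+30 = 75.
LPT (decreasing processing time): Shipment 4 Shipment 3 Shipment 2 Shipment 1.
Shipment 4: 0→10
Shipment 3: 10→19
Shipment 2: 19→26
Shipment 1: 26→30
Sum = 10+19+26+30 = 85.
FIFO (arrival order): Shipment 1 Shipment 2 Shipment 3 Shipment 4.
Shipment 1: 0→4
Shipment 2: 4→11
Shipment 3: 11→20
Shipment 4: 20→30
Sum = 4+11+20+30 = 65.
EDD 75, LPT 85, FIFO 65 → minimum 65.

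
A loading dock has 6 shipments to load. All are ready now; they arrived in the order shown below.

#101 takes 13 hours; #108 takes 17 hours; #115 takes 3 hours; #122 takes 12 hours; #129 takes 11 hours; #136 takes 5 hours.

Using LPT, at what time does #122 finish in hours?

LPT (decreasing processing time): #108 #101 #122 #129 #136 #115.
#108: 0→17
#101: 17→30
#122: 30→42

42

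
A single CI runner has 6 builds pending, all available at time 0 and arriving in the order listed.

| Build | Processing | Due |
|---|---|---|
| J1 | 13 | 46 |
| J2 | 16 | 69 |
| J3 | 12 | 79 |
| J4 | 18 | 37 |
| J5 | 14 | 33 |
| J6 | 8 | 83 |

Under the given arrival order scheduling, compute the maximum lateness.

FIFO (arrival order): J1 J2 J3 J4 J5 J6.
J1: 0→13, due 46, lateness -33
J2: 13→29, due 69, lateness -40
J3: 29→41, due 79, lateness -38
J4: 41→59, due 37, lateness 22
J5: 59→73, due 33, lateness 40
J6: 73→81, due 83, lateness -2
Maximum = 40.

40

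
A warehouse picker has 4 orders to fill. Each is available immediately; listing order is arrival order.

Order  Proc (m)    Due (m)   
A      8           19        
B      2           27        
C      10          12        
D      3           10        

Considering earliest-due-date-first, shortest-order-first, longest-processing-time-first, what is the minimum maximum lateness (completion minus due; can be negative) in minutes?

EDD (increasing due date): D C A B.
D: 0→3, due 10, lateness -7
C: 3→13, due 12, lateness 1
A: 13→21, due 19, lateness 2
B: 21→23, due 27, lateness -4
Maximum = 2.
SPT (increasing processing time): B D A C.
B: 0→2, due 27, lateness -25
D: 2→5, due 10, lateness -5
A: 5→13, due 19, lateness -6
C: 13→23, due 12, lateness 11
Maximum = 11.
LPT (decreasing processing time): C A D B.
C: 0→10, due 12, lateness -2
A: 10→18, due 19, lateness -1
D: 18→21, due 10, lateness 11
B: 21→23, due 27, lateness -4
Maximum = 11.
EDD 2, SPT 11, LPT 11 → minimum 2.

2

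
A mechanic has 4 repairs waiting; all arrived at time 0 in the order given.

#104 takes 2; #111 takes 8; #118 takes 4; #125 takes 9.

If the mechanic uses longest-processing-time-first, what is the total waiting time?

47

LPT (decreasing processing time): #125 #111 #118 #104.
#125: waits 0, runs 0→9
#111: waits 9, runs 9→17
#118: waits 17, runs 17→21
#104: waits 21, runs 21→23
Sum = 0+9+17+21 = 47.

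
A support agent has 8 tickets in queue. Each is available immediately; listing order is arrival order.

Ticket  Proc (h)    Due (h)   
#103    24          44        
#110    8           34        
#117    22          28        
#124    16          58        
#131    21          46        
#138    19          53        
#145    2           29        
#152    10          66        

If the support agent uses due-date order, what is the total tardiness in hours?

EDD (increasing due date): #117 #145 #110 #103 #131 #138 #124 #152.
#117: 0→22, due 28, tardiness 0
#145: 22→24, due 29, tardiness 0
#110: 24→32, due 34, tardiness 0
#103: 32→56, due 44, tardiness 12
#131: 56→77, due 46, tardiness 31
#138: 77→96, due 53, tardiness 43
#124: 96→112, due 58, tardiness 54
#152: 112→122, due 66, tardiness 56
Sum = 0+0+0+12+31+43+54+56 = 196.

196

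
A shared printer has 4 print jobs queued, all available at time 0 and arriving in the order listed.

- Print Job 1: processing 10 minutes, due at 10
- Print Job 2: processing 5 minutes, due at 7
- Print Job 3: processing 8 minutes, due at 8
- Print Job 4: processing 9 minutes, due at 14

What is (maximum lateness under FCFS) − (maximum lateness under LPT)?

-7

FIFO (arrival order): Print Job 1 Print Job 2 Print Job 3 Print Job 4.
Print Job 1: 0→10, due 10, lateness 0
Print Job 2: 10→15, due 7, lateness 8
Print Job 3: 15→23, due 8, lateness 15
Print Job 4: 23→32, due 14, lateness 18
Maximum = 18.
LPT (decreasing processing time): Print Job 1 Print Job 4 Print Job 3 Print Job 2.
Print Job 1: 0→10, due 10, lateness 0
Print Job 4: 10→19, due 14, lateness 5
Print Job 3: 19→27, due 8, lateness 19
Print Job 2: 27→32, due 7, lateness 25
Maximum = 25.
Difference = 18 − 25 = -7.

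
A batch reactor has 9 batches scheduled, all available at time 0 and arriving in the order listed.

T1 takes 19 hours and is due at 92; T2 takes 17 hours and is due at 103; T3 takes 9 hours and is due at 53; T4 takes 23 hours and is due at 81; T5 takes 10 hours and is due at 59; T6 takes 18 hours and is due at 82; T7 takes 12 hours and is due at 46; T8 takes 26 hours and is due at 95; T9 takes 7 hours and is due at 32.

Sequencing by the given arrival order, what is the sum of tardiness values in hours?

FIFO (arrival order): T1 T2 T3 T4 T5 T6 T7 T8 T9.
T1: 0→19, due 92, tardiness 0
T2: 19→36, due 103, tardiness 0
T3: 36→45, due 53, tardiness 0
T4: 45→68, due 81, tardiness 0
T5: 68→78, due 59, tardiness 19
T6: 78→96, due 82, tardiness 14
T7: 96→108, due 46, tardiness 62
T8: 108→134, due 95, tardiness 39
T9: 134→141, due 32, tardiness 109
Sum = 0+0+0+0+19+14+62+39+109 = 243.

243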